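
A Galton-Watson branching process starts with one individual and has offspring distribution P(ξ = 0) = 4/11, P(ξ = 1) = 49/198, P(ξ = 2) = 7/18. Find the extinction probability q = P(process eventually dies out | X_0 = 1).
q = 72/77

The pgf is f(s) = 4/11 + 49/198·s + 7/18·s². The extinction probability q is the smallest fixed point of f in [0, 1]. Setting s = f(s):
  7/18·s² + (49/198 − 1)·s + 4/11 = 0
  7/18·s² − (4/11 + 7/18)·s + 4/11 = 0
which factors as (s − 1)·(7/18·s − 4/11) = 0, giving roots s = 1 and s = (4/11)/(7/18) = 72/77.
Mean offspring μ = 49/198 + 2·7/18 = 203/198 > 1 (supercritical), so q < 1. The extinction probability is the smaller root: q = (4/11)/(7/18) = 72/77.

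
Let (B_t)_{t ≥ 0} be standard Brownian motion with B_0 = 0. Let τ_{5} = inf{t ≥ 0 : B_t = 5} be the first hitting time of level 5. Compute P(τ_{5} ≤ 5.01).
P(τ_{5} ≤ 5.01) = 2(1 − Φ(5/√5.01)) = 2(1 − Φ(2.2338)) ≈ 0.0255

By the reflection principle for standard BM, P(τ_b ≤ t) = 2 · P(B_t ≥ b). Since B_t ~ N(0, t), P(B_t ≥ 5) = 1 − Φ(5/√t) = 1 − Φ(5/√5.01) = 1 − Φ(2.2338) ≈ 0.01275. Doubling: P(τ_{5} ≤ 5.01) ≈ 2 · 0.01275 = 0.02550 ≈ 0.0255.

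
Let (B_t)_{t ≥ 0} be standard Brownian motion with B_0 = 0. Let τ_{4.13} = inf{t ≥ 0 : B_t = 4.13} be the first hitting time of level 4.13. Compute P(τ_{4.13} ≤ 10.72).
P(τ_{4.13} ≤ 10.72) = 2(1 − Φ(4.13/√10.72)) = 2(1 − Φ(1.2614)) ≈ 0.2072

By the reflection principle for standard BM, P(τ_b ≤ t) = 2 · P(B_t ≥ b). Since B_t ~ N(0, t), P(B_t ≥ 4.13) = 1 − Φ(4.13/√t) = 1 − Φ(4.13/√10.72) = 1 − Φ(1.2614) ≈ 0.10358. Doubling: P(τ_{4.13} ≤ 10.72) ≈ 2 · 0.10358 = 0.20716 ≈ 0.2072.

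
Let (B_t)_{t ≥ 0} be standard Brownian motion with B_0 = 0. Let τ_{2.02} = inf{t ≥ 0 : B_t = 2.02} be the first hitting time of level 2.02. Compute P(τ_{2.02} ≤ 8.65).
P(τ_{2.02} ≤ 8.65) = 2(1 − Φ(2.02/√8.65)) = 2(1 − Φ(0.6868)) ≈ 0.4922

By the reflection principle for standard BM, P(τ_b ≤ t) = 2 · P(B_t ≥ b). Since B_t ~ N(0, t), P(B_t ≥ 2.02) = 1 − Φ(2.02/√t) = 1 − Φ(2.02/√8.65) = 1 − Φ(0.6868) ≈ 0.24610. Doubling: P(τ_{2.02} ≤ 8.65) ≈ 2 · 0.24610 = 0.49220 ≈ 0.4922.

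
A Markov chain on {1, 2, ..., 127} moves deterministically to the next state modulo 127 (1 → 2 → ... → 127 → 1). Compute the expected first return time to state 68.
E[T_68 | X_0 = 68] = 127

The chain cycles deterministically, so starting at state 68 it returns in exactly 127 steps. Equivalently, the stationary distribution is uniform π_j = 1/127 for every state j, so by Kac's formula E[T_68] = 1/π_68 = 127.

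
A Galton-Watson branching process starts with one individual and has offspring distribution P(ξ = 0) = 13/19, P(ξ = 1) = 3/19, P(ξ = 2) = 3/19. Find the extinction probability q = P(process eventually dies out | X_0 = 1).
q = 1

Mean offspring μ = 0·13/19 + 1·3/19 + 2·3/19 = 9/19 ≤ 1. For μ ≤ 1 with offspring not concentrated at 1, the Galton-Watson process goes extinct almost surely, so q = 1.
(Algebraic check: The pgf is f(s) = 13/19 + 3/19·s + 3/19·s². The extinction probability q is the smallest fixed point of f in [0, 1]. Setting s = f(s):
  3/19·s² + (3/19 − 1)·s + 13/19 = 0
  3/19·s² − (13/19 + 3/19)·s + 13/19 = 0
which factors as (s − 1)·(3/19·s − 13/19) = 0, giving roots s = 1 and s = (13/19)/(3/19) = 13/3. Since 13/3 ≥ 1, the smallest root in [0, 1] is s = 1.)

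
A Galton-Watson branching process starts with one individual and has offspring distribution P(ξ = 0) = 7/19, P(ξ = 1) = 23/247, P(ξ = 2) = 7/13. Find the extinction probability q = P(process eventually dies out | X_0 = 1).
q = 13/19

The pgf is f(s) = 7/19 + 23/247·s + 7/13·s². The extinction probability q is the smallest fixed point of f in [0, 1]. Setting s = f(s):
  7/13·s² + (23/247 − 1)·s + 7/19 = 0
  7/13·s² − (7/19 + 7/13)·s + 7/19 = 0
which factors as (s − 1)·(7/13·s − 7/19) = 0, giving roots s = 1 and s = (7/19)/(7/13) = 13/19.
Mean offspring μ = 23/247 + 2·7/13 = 289/247 > 1 (supercritical), so q < 1. The extinction probability is the smaller root: q = (7/19)/(7/13) = 13/19.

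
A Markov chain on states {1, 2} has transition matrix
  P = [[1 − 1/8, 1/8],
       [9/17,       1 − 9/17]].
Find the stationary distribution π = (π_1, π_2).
π_1 = 72/89, π_2 = 17/89

Solve πP = π with π_1 + π_2 = 1. From πP = π: π_1 · (1 − 1/8) + π_2 · 9/17 = π_1 ⇒ π_2 · 9/17 = π_1 · 1/8 ⇒ π_2/π_1 = (1/8)/(9/17) = 17/72. Together with π_1 + π_2 = 1:
  π_1 = (9/17)/(1/8 + 9/17) = (9/17)/(89/136) = 72/89,
  π_2 = (1/8)/(1/8 + 9/17) = (1/8)/(89/136) = 17/89.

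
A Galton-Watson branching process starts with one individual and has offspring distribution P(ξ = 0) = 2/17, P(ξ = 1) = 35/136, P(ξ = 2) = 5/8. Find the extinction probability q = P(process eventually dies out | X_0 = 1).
q = 16/85

The pgf is f(s) = 2/17 + 35/136·s + 5/8·s². The extinction probability q is the smallest fixed point of f in [0, 1]. Setting s = f(s):
  5/8·s² + (35/136 − 1)·s + 2/17 = 0
  5/8·s² − (2/17 + 5/8)·s + 2/17 = 0
which factors as (s − 1)·(5/8·s − 2/17) = 0, giving roots s = 1 and s = (2/17)/(5/8) = 16/85.
Mean offspring μ = 35/136 + 2·5/8 = 205/136 > 1 (supercritical), so q < 1. The extinction probability is the smaller root: q = (2/17)/(5/8) = 16/85.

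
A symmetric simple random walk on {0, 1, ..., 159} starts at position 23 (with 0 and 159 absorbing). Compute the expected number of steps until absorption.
E[τ | X_0 = 23] = 3128

Let v_k = E[τ | X_0 = k]. Boundary: v_0 = v_159 = 0. Recurrence: v_k = 1 + (v_{k-1} + v_{k+1})/2 for 1 ≤ k ≤ 158. The particular solution to v_k − (v_{k-1} + v_{k+1})/2 = 1 is v_k = −k^2. Adding homogeneous solution A + B k and matching boundaries gives v_k = k (159 − k). Substituting k = 23: v_23 = 23 · 136 = 3128.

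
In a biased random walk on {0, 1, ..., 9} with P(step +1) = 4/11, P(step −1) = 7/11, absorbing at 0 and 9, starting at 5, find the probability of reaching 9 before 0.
P(hit 9 before 0) = (1 − (7/4)^5) / (1 − (7/4)^9) = 1346816/13363821

Let u_k denote P(reach 9 before 0 | start at k). Boundary: u_0 = 0, u_9 = 1. Recurrence: u_k = 4/11·u_{k+1} + 7/11·u_{k-1} for 1 ≤ k ≤ 8. Try u_k = A + B·r^k with r = q/p = (7/11)/(4/11) = 7/4. Substitution satisfies the recurrence; boundary conditions give:
  u_k = (1 − r^k) / (1 − r^N) = (1 − (7/4)^5) / (1 − (7/4)^9) = 1346816/13363821.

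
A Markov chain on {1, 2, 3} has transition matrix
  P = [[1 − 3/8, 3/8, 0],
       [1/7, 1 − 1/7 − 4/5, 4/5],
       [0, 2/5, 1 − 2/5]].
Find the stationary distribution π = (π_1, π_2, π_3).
π = (8/71, 21/71, 42/71)

This is a birth-death chain on three states, which satisfies detailed balance: π_1 · P_{12} = π_2 · P_{21} and π_2 · P_{23} = π_3 · P_{32}.
From π_1 · 3/8 = π_2 · 1/7: π_2/π_1 = (3/8)/(1/7) = 21/8.
From π_2 · 4/5 = π_3 · 2/5: π_3/π_2 = (4/5)/(2/5) = 2.
Take π_1 proportional to 1; then unnormalized π = (1, 21/8, 21/4). Normalize by dividing by the sum 71/8:
  π = (8/71, 21/71, 42/71).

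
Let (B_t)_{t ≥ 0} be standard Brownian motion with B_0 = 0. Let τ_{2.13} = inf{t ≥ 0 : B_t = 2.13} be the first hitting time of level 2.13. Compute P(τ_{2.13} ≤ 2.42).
P(τ_{2.13} ≤ 2.42) = 2(1 − Φ(2.13/√2.42)) = 2(1 − Φ(1.3692)) ≈ 0.1709

By the reflection principle for standard BM, P(τ_b ≤ t) = 2 · P(B_t ≥ b). Since B_t ~ N(0, t), P(B_t ≥ 2.13) = 1 − Φ(2.13/√t) = 1 − Φ(2.13/√2.42) = 1 − Φ(1.3692) ≈ 0.08547. Doubling: P(τ_{2.13} ≤ 2.42) ≈ 2 · 0.08547 = 0.17094 ≈ 0.1709.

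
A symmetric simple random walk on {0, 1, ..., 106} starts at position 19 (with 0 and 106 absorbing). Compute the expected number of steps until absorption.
E[τ | X_0 = 19] = 1653

Let v_k = E[τ | X_0 = k]. Boundary: v_0 = v_106 = 0. Recurrence: v_k = 1 + (v_{k-1} + v_{k+1})/2 for 1 ≤ k ≤ 105. The particular solution to v_k − (v_{k-1} + v_{k+1})/2 = 1 is v_k = −k^2. Adding homogeneous solution A + B k and matching boundaries gives v_k = k (106 − k). Substituting k = 19: v_19 = 19 · 87 = 1653.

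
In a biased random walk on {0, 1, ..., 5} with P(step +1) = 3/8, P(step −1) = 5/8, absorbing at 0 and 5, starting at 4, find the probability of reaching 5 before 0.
P(hit 5 before 0) = (1 − (5/3)^4) / (1 − (5/3)^5) = 816/1441

Let u_k denote P(reach 5 before 0 | start at k). Boundary: u_0 = 0, u_5 = 1. Recurrence: u_k = 3/8·u_{k+1} + 5/8·u_{k-1} for 1 ≤ k ≤ 4. Try u_k = A + B·r^k with r = q/p = (5/8)/(3/8) = 5/3. Substitution satisfies the recurrence; boundary conditions give:
  u_k = (1 − r^k) / (1 − r^N) = (1 − (5/3)^4) / (1 − (5/3)^5) = 816/1441.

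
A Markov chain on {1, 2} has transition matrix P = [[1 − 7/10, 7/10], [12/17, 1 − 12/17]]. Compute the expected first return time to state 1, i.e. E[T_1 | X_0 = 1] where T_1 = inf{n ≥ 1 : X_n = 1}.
E[T_1 | X_0 = 1] = 1/π_1 = 239/120

For an irreducible recurrent Markov chain with stationary distribution π, E[T_i | X_0 = i] = 1/π_i (Kac's formula). Here π_1 = (12/17)/(7/10 + 12/17) = (12/17)/(239/170) = 120/239, so E[T_1 | X_0 = 1] = 1/π_1 = (7/10 + 12/17)/(12/17) = (239/170)/(12/17) = 239/120.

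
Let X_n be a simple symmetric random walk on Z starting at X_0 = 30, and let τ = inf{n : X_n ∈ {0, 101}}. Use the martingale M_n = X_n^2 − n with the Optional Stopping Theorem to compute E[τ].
E[τ] = 2130

M_n = X_n^2 − n is a martingale (since E[X_{n+1}^2 | F_n] = X_n^2 + 1). By OST (τ has finite mean in a bounded region), E[M_τ] = E[M_0] = X_0^2 − 0 = 30^2 = 900. Also E[M_τ] = E[X_τ^2] − E[τ]. The walk exits at 0 or 101, with P(hit 101 first) = 30/101, so E[X_τ^2] = 101^2 · 30/101 + 0 = 3030. Thus E[τ] = E[X_τ^2] − E[M_τ] = 3030 − 900 = 2130 = 30(101 − 30) = 2130.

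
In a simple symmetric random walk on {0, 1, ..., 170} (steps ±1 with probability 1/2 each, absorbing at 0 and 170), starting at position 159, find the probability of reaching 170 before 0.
P(hit 170 before 0) = 159/170

Let u_k = P(hit 170 before 0 | start at k). Then u_0 = 0, u_170 = 1, and u_k = u_{k-1}/2 + u_{k+1}/2 for 1 ≤ k ≤ 169. This harmonic recurrence is solved by u_k = k/170, giving u_159 = 159/170.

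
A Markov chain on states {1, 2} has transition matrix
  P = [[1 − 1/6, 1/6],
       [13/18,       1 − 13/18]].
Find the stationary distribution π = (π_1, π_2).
π_1 = 13/16, π_2 = 3/16

Solve πP = π with π_1 + π_2 = 1. From πP = π: π_1 · (1 − 1/6) + π_2 · 13/18 = π_1 ⇒ π_2 · 13/18 = π_1 · 1/6 ⇒ π_2/π_1 = (1/6)/(13/18) = 3/13. Together with π_1 + π_2 = 1:
  π_1 = (13/18)/(1/6 + 13/18) = (13/18)/(8/9) = 13/16,
  π_2 = (1/6)/(1/6 + 13/18) = (1/6)/(8/9) = 3/16.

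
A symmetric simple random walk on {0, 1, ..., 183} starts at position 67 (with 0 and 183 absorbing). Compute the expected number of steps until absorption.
E[τ | X_0 = 67] = 7772

Let v_k = E[τ | X_0 = k]. Boundary: v_0 = v_183 = 0. Recurrence: v_k = 1 + (v_{k-1} + v_{k+1})/2 for 1 ≤ k ≤ 182. The particular solution to v_k − (v_{k-1} + v_{k+1})/2 = 1 is v_k = −k^2. Adding homogeneous solution A + B k and matching boundaries gives v_k = k (183 − k). Substituting k = 67: v_67 = 67 · 116 = 7772.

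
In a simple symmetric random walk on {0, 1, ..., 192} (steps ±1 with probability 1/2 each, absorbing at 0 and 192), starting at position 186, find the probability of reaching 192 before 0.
P(hit 192 before 0) = 186/192 = 31/32

Let u_k = P(hit 192 before 0 | start at k). Then u_0 = 0, u_192 = 1, and u_k = u_{k-1}/2 + u_{k+1}/2 for 1 ≤ k ≤ 191. This harmonic recurrence is solved by u_k = k/192, giving u_186 = 186/192 = 31/32.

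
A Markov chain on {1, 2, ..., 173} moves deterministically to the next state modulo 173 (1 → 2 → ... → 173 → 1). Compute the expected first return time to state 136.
E[T_136 | X_0 = 136] = 173

The chain cycles deterministically, so starting at state 136 it returns in exactly 173 steps. Equivalently, the stationary distribution is uniform π_j = 1/173 for every state j, so by Kac's formula E[T_136] = 1/π_136 = 173.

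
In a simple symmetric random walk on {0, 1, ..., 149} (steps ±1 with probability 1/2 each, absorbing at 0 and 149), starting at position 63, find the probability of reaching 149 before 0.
P(hit 149 before 0) = 63/149

Let u_k = P(hit 149 before 0 | start at k). Then u_0 = 0, u_149 = 1, and u_k = u_{k-1}/2 + u_{k+1}/2 for 1 ≤ k ≤ 148. This harmonic recurrence is solved by u_k = k/149, giving u_63 = 63/149.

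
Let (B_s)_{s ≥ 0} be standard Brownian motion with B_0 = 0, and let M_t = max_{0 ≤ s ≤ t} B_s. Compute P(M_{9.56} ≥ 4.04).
P(M_{9.56} ≥ 4.04) = 2·P(B_{9.56} ≥ 4.04) = 2(1 − Φ(4.04/√9.56)) ≈ 0.1913

By the reflection principle for Brownian motion, P(M_t ≥ a) = 2 · P(B_t ≥ a) for a ≥ 0. Since B_t ~ N(0, t), P(B_t ≥ 4.04) = 1 − Φ(4.04/√t) = 1 − Φ(4.04/√9.56) = 1 − Φ(1.3066). So
  P(M_{9.56} ≥ 4.04) = 2(1 − Φ(1.3066)) ≈ 0.1913.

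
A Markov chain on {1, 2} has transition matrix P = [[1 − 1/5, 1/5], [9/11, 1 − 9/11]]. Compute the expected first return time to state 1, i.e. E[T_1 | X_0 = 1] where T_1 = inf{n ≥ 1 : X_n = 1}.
E[T_1 | X_0 = 1] = 1/π_1 = 56/45

For an irreducible recurrent Markov chain with stationary distribution π, E[T_i | X_0 = i] = 1/π_i (Kac's formula). Here π_1 = (9/11)/(1/5 + 9/11) = (9/11)/(56/55) = 45/56, so E[T_1 | X_0 = 1] = 1/π_1 = (1/5 + 9/11)/(9/11) = (56/55)/(9/11) = 56/45.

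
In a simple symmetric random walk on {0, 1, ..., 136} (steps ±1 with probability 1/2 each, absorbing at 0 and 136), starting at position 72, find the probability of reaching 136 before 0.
P(hit 136 before 0) = 72/136 = 9/17

Let u_k = P(hit 136 before 0 | start at k). Then u_0 = 0, u_136 = 1, and u_k = u_{k-1}/2 + u_{k+1}/2 for 1 ≤ k ≤ 135. This harmonic recurrence is solved by u_k = k/136, giving u_72 = 72/136 = 9/17.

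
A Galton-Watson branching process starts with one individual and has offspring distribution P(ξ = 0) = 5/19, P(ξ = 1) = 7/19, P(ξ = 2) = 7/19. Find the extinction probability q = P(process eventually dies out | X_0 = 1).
q = 5/7

The pgf is f(s) = 5/19 + 7/19·s + 7/19·s². The extinction probability q is the smallest fixed point of f in [0, 1]. Setting s = f(s):
  7/19·s² + (7/19 − 1)·s + 5/19 = 0
  7/19·s² − (5/19 + 7/19)·s + 5/19 = 0
which factors as (s − 1)·(7/19·s − 5/19) = 0, giving roots s = 1 and s = (5/19)/(7/19) = 5/7.
Mean offspring μ = 7/19 + 2·7/19 = 21/19 > 1 (supercritical), so q < 1. The extinction probability is the smaller root: q = (5/19)/(7/19) = 5/7.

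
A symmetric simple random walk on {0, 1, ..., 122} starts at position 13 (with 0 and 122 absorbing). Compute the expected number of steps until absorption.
E[τ | X_0 = 13] = 1417

Let v_k = E[τ | X_0 = k]. Boundary: v_0 = v_122 = 0. Recurrence: v_k = 1 + (v_{k-1} + v_{k+1})/2 for 1 ≤ k ≤ 121. The particular solution to v_k − (v_{k-1} + v_{k+1})/2 = 1 is v_k = −k^2. Adding homogeneous solution A + B k and matching boundaries gives v_k = k (122 − k). Substituting k = 13: v_13 = 13 · 109 = 1417.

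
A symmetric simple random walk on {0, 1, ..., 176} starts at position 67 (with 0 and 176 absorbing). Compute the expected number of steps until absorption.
E[τ | X_0 = 67] = 7303

Let v_k = E[τ | X_0 = k]. Boundary: v_0 = v_176 = 0. Recurrence: v_k = 1 + (v_{k-1} + v_{k+1})/2 for 1 ≤ k ≤ 175. The particular solution to v_k − (v_{k-1} + v_{k+1})/2 = 1 is v_k = −k^2. Adding homogeneous solution A + B k and matching boundaries gives v_k = k (176 − k). Substituting k = 67: v_67 = 67 · 109 = 7303.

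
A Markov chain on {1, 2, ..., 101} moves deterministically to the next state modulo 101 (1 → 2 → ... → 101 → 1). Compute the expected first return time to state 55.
E[T_55 | X_0 = 55] = 101

The chain cycles deterministically, so starting at state 55 it returns in exactly 101 steps. Equivalently, the stationary distribution is uniform π_j = 1/101 for every state j, so by Kac's formula E[T_55] = 1/π_55 = 101.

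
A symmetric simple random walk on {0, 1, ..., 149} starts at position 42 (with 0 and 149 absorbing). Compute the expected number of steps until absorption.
E[τ | X_0 = 42] = 4494

Let v_k = E[τ | X_0 = k]. Boundary: v_0 = v_149 = 0. Recurrence: v_k = 1 + (v_{k-1} + v_{k+1})/2 for 1 ≤ k ≤ 148. The particular solution to v_k − (v_{k-1} + v_{k+1})/2 = 1 is v_k = −k^2. Adding homogeneous solution A + B k and matching boundaries gives v_k = k (149 − k). Substituting k = 42: v_42 = 42 · 107 = 4494.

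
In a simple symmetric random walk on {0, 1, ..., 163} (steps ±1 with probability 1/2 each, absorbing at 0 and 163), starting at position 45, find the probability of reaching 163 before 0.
P(hit 163 before 0) = 45/163

Let u_k = P(hit 163 before 0 | start at k). Then u_0 = 0, u_163 = 1, and u_k = u_{k-1}/2 + u_{k+1}/2 for 1 ≤ k ≤ 162. This harmonic recurrence is solved by u_k = k/163, giving u_45 = 45/163.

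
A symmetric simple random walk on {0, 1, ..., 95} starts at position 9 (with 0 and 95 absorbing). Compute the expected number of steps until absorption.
E[τ | X_0 = 9] = 774

Let v_k = E[τ | X_0 = k]. Boundary: v_0 = v_95 = 0. Recurrence: v_k = 1 + (v_{k-1} + v_{k+1})/2 for 1 ≤ k ≤ 94. The particular solution to v_k − (v_{k-1} + v_{k+1})/2 = 1 is v_k = −k^2. Adding homogeneous solution A + B k and matching boundaries gives v_k = k (95 − k). Substituting k = 9: v_9 = 9 · 86 = 774.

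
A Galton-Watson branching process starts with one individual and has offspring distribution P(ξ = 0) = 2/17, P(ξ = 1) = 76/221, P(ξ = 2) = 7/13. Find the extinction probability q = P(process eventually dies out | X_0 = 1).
q = 26/119

The pgf is f(s) = 2/17 + 76/221·s + 7/13·s². The extinction probability q is the smallest fixed point of f in [0, 1]. Setting s = f(s):
  7/13·s² + (76/221 − 1)·s + 2/17 = 0
  7/13·s² − (2/17 + 7/13)·s + 2/17 = 0
which factors as (s − 1)·(7/13·s − 2/17) = 0, giving roots s = 1 and s = (2/17)/(7/13) = 26/119.
Mean offspring μ = 76/221 + 2·7/13 = 314/221 > 1 (supercritical), so q < 1. The extinction probability is the smaller root: q = (2/17)/(7/13) = 26/119.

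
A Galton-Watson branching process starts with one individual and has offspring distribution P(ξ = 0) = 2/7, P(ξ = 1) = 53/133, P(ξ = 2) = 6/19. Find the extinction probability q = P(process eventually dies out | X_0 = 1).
q = 19/21

The pgf is f(s) = 2/7 + 53/133·s + 6/19·s². The extinction probability q is the smallest fixed point of f in [0, 1]. Setting s = f(s):
  6/19·s² + (53/133 − 1)·s + 2/7 = 0
  6/19·s² − (2/7 + 6/19)·s + 2/7 = 0
which factors as (s − 1)·(6/19·s − 2/7) = 0, giving roots s = 1 and s = (2/7)/(6/19) = 19/21.
Mean offspring μ = 53/133 + 2·6/19 = 137/133 > 1 (supercritical), so q < 1. The extinction probability is the smaller root: q = (2/7)/(6/19) = 19/21.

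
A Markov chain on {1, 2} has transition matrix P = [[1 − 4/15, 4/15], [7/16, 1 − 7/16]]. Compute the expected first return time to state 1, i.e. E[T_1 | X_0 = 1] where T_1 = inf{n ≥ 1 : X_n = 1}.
E[T_1 | X_0 = 1] = 1/π_1 = 169/105

For an irreducible recurrent Markov chain with stationary distribution π, E[T_i | X_0 = i] = 1/π_i (Kac's formula). Here π_1 = (7/16)/(4/15 + 7/16) = (7/16)/(169/240) = 105/169, so E[T_1 | X_0 = 1] = 1/π_1 = (4/15 + 7/16)/(7/16) = (169/240)/(7/16) = 169/105.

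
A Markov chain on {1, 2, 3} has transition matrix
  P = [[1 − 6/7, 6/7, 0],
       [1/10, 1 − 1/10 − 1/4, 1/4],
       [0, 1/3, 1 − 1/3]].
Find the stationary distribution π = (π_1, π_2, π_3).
π = (1/16, 15/28, 45/112)

This is a birth-death chain on three states, which satisfies detailed balance: π_1 · P_{12} = π_2 · P_{21} and π_2 · P_{23} = π_3 · P_{32}.
From π_1 · 6/7 = π_2 · 1/10: π_2/π_1 = (6/7)/(1/10) = 60/7.
From π_2 · 1/4 = π_3 · 1/3: π_3/π_2 = (1/4)/(1/3) = 3/4.
Take π_1 proportional to 1; then unnormalized π = (1, 60/7, 45/7). Normalize by dividing by the sum 16:
  π = (1/16, 15/28, 45/112).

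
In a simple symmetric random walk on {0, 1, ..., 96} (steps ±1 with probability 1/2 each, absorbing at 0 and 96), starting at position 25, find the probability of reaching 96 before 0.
P(hit 96 before 0) = 25/96

Let u_k = P(hit 96 before 0 | start at k). Then u_0 = 0, u_96 = 1, and u_k = u_{k-1}/2 + u_{k+1}/2 for 1 ≤ k ≤ 95. This harmonic recurrence is solved by u_k = k/96, giving u_25 = 25/96.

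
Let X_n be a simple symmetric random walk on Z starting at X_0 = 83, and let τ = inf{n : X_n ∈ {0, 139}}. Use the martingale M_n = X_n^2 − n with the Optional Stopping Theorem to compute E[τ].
E[τ] = 4648

M_n = X_n^2 − n is a martingale (since E[X_{n+1}^2 | F_n] = X_n^2 + 1). By OST (τ has finite mean in a bounded region), E[M_τ] = E[M_0] = X_0^2 − 0 = 83^2 = 6889. Also E[M_τ] = E[X_τ^2] − E[τ]. The walk exits at 0 or 139, with P(hit 139 first) = 83/139, so E[X_τ^2] = 139^2 · 83/139 + 0 = 11537. Thus E[τ] = E[X_τ^2] − E[M_τ] = 11537 − 6889 = 4648 = 83(139 − 83) = 4648.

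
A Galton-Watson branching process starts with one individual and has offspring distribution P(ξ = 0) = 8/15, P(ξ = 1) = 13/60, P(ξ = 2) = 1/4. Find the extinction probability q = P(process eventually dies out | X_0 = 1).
q = 1

Mean offspring μ = 0·8/15 + 1·13/60 + 2·1/4 = 43/60 ≤ 1. For μ ≤ 1 with offspring not concentrated at 1, the Galton-Watson process goes extinct almost surely, so q = 1.
(Algebraic check: The pgf is f(s) = 8/15 + 13/60·s + 1/4·s². The extinction probability q is the smallest fixed point of f in [0, 1]. Setting s = f(s):
  1/4·s² + (13/60 − 1)·s + 8/15 = 0
  1/4·s² − (8/15 + 1/4)·s + 8/15 = 0
which factors as (s − 1)·(1/4·s − 8/15) = 0, giving roots s = 1 and s = (8/15)/(1/4) = 32/15. Since 32/15 ≥ 1, the smallest root in [0, 1] is s = 1.)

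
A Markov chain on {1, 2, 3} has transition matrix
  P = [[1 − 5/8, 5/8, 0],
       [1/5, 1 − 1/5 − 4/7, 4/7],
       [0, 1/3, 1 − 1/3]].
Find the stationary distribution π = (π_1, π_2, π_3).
π = (56/531, 175/531, 100/177)

This is a birth-death chain on three states, which satisfies detailed balance: π_1 · P_{12} = π_2 · P_{21} and π_2 · P_{23} = π_3 · P_{32}.
From π_1 · 5/8 = π_2 · 1/5: π_2/π_1 = (5/8)/(1/5) = 25/8.
From π_2 · 4/7 = π_3 · 1/3: π_3/π_2 = (4/7)/(1/3) = 12/7.
Take π_1 proportional to 1; then unnormalized π = (1, 25/8, 75/14). Normalize by dividing by the sum 531/56:
  π = (56/531, 175/531, 100/177).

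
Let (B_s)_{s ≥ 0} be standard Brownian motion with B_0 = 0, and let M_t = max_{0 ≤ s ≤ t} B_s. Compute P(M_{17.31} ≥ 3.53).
P(M_{17.31} ≥ 3.53) = 2·P(B_{17.31} ≥ 3.53) = 2(1 − Φ(3.53/√17.31)) ≈ 0.3962

By the reflection principle for Brownian motion, P(M_t ≥ a) = 2 · P(B_t ≥ a) for a ≥ 0. Since B_t ~ N(0, t), P(B_t ≥ 3.53) = 1 − Φ(3.53/√t) = 1 − Φ(3.53/√17.31) = 1 − Φ(0.8484). So
  P(M_{17.31} ≥ 3.53) = 2(1 − Φ(0.8484)) ≈ 0.3962.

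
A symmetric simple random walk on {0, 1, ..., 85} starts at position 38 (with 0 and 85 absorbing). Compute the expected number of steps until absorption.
E[τ | X_0 = 38] = 1786

Let v_k = E[τ | X_0 = k]. Boundary: v_0 = v_85 = 0. Recurrence: v_k = 1 + (v_{k-1} + v_{k+1})/2 for 1 ≤ k ≤ 84. The particular solution to v_k − (v_{k-1} + v_{k+1})/2 = 1 is v_k = −k^2. Adding homogeneous solution A + B k and matching boundaries gives v_k = k (85 − k). Substituting k = 38: v_38 = 38 · 47 = 1786.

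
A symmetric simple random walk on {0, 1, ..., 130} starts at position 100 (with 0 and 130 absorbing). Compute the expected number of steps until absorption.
E[τ | X_0 = 100] = 3000

Let v_k = E[τ | X_0 = k]. Boundary: v_0 = v_130 = 0. Recurrence: v_k = 1 + (v_{k-1} + v_{k+1})/2 for 1 ≤ k ≤ 129. The particular solution to v_k − (v_{k-1} + v_{k+1})/2 = 1 is v_k = −k^2. Adding homogeneous solution A + B k and matching boundaries gives v_k = k (130 − k). Substituting k = 100: v_100 = 100 · 30 = 3000.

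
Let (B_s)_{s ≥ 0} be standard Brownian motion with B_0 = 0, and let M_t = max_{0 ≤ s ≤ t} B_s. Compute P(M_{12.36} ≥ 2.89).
P(M_{12.36} ≥ 2.89) = 2·P(B_{12.36} ≥ 2.89) = 2(1 − Φ(2.89/√12.36)) ≈ 0.4111

By the reflection principle for Brownian motion, P(M_t ≥ a) = 2 · P(B_t ≥ a) for a ≥ 0. Since B_t ~ N(0, t), P(B_t ≥ 2.89) = 1 − Φ(2.89/√t) = 1 − Φ(2.89/√12.36) = 1 − Φ(0.8220). So
  P(M_{12.36} ≥ 2.89) = 2(1 − Φ(0.8220)) ≈ 0.4111.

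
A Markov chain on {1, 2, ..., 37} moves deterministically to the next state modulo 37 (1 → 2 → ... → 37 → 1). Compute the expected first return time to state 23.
E[T_23 | X_0 = 23] = 37

The chain cycles deterministically, so starting at state 23 it returns in exactly 37 steps. Equivalently, the stationary distribution is uniform π_j = 1/37 for every state j, so by Kac's formula E[T_23] = 1/π_23 = 37.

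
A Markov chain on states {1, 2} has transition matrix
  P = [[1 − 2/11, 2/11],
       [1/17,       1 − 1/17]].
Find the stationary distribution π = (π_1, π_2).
π_1 = 11/45, π_2 = 34/45

Solve πP = π with π_1 + π_2 = 1. From πP = π: π_1 · (1 − 2/11) + π_2 · 1/17 = π_1 ⇒ π_2 · 1/17 = π_1 · 2/11 ⇒ π_2/π_1 = (2/11)/(1/17) = 34/11. Together with π_1 + π_2 = 1:
  π_1 = (1/17)/(2/11 + 1/17) = (1/17)/(45/187) = 11/45,
  π_2 = (2/11)/(2/11 + 1/17) = (2/11)/(45/187) = 34/45.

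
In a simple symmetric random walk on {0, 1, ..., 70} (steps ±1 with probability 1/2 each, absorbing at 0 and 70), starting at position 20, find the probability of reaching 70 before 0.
P(hit 70 before 0) = 20/70 = 2/7

Let u_k = P(hit 70 before 0 | start at k). Then u_0 = 0, u_70 = 1, and u_k = u_{k-1}/2 + u_{k+1}/2 for 1 ≤ k ≤ 69. This harmonic recurrence is solved by u_k = k/70, giving u_20 = 20/70 = 2/7.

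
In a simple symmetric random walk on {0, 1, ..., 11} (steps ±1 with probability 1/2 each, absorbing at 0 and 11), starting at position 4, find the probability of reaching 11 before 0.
P(hit 11 before 0) = 4/11

Let u_k = P(hit 11 before 0 | start at k). Then u_0 = 0, u_11 = 1, and u_k = u_{k-1}/2 + u_{k+1}/2 for 1 ≤ k ≤ 10. This harmonic recurrence is solved by u_k = k/11, giving u_4 = 4/11.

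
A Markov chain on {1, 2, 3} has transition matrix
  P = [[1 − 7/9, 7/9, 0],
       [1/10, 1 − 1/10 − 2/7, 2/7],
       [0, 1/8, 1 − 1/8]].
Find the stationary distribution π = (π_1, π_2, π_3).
π = (9/239, 70/239, 160/239)

This is a birth-death chain on three states, which satisfies detailed balance: π_1 · P_{12} = π_2 · P_{21} and π_2 · P_{23} = π_3 · P_{32}.
From π_1 · 7/9 = π_2 · 1/10: π_2/π_1 = (7/9)/(1/10) = 70/9.
From π_2 · 2/7 = π_3 · 1/8: π_3/π_2 = (2/7)/(1/8) = 16/7.
Take π_1 proportional to 1; then unnormalized π = (1, 70/9, 160/9). Normalize by dividing by the sum 239/9:
  π = (9/239, 70/239, 160/239).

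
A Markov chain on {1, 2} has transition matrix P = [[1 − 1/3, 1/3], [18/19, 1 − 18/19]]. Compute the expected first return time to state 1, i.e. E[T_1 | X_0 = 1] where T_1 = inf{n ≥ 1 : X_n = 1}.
E[T_1 | X_0 = 1] = 1/π_1 = 73/54

For an irreducible recurrent Markov chain with stationary distribution π, E[T_i | X_0 = i] = 1/π_i (Kac's formula). Here π_1 = (18/19)/(1/3 + 18/19) = (18/19)/(73/57) = 54/73, so E[T_1 | X_0 = 1] = 1/π_1 = (1/3 + 18/19)/(18/19) = (73/57)/(18/19) = 73/54.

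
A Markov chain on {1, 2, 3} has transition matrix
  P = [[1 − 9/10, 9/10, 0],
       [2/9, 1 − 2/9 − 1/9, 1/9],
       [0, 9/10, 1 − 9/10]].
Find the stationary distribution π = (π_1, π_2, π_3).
π = (20/111, 27/37, 10/111)

This is a birth-death chain on three states, which satisfies detailed balance: π_1 · P_{12} = π_2 · P_{21} and π_2 · P_{23} = π_3 · P_{32}.
From π_1 · 9/10 = π_2 · 2/9: π_2/π_1 = (9/10)/(2/9) = 81/20.
From π_2 · 1/9 = π_3 · 9/10: π_3/π_2 = (1/9)/(9/10) = 10/81.
Take π_1 proportional to 1; then unnormalized π = (1, 81/20, 1/2). Normalize by dividing by the sum 111/20:
  π = (20/111, 27/37, 10/111).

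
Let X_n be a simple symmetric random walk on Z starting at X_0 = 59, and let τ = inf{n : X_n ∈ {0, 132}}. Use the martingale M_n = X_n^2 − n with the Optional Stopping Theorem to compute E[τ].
E[τ] = 4307

M_n = X_n^2 − n is a martingale (since E[X_{n+1}^2 | F_n] = X_n^2 + 1). By OST (τ has finite mean in a bounded region), E[M_τ] = E[M_0] = X_0^2 − 0 = 59^2 = 3481. Also E[M_τ] = E[X_τ^2] − E[τ]. The walk exits at 0 or 132, with P(hit 132 first) = 59/132, so E[X_τ^2] = 132^2 · 59/132 + 0 = 7788. Thus E[τ] = E[X_τ^2] − E[M_τ] = 7788 − 3481 = 4307 = 59(132 − 59) = 4307.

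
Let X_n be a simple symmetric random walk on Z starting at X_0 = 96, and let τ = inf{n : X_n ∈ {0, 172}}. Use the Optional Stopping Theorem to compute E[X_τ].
E[X_τ] = 96

X_n is a martingale and τ is a bounded-mean stopping time (indeed τ is finite a.s. with bounded expectation since the walk is in a bounded region). By the OST, E[X_τ] = E[X_0] = 96. Equivalently: E[X_τ] = 172 · P(hit 172 first) + 0 · P(hit 0 first) = 172 · (96/172) = 96.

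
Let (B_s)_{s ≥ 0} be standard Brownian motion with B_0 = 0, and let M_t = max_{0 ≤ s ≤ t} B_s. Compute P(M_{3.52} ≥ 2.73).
P(M_{3.52} ≥ 2.73) = 2·P(B_{3.52} ≥ 2.73) = 2(1 − Φ(2.73/√3.52)) ≈ 0.1456

By the reflection principle for Brownian motion, P(M_t ≥ a) = 2 · P(B_t ≥ a) for a ≥ 0. Since B_t ~ N(0, t), P(B_t ≥ 2.73) = 1 − Φ(2.73/√t) = 1 − Φ(2.73/√3.52) = 1 − Φ(1.4551). So
  P(M_{3.52} ≥ 2.73) = 2(1 − Φ(1.4551)) ≈ 0.1456.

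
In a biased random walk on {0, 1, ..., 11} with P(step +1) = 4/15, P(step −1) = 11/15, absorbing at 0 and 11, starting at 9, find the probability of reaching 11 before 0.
P(hit 11 before 0) = (1 − (11/4)^9) / (1 − (11/4)^11) = 5388995536/40758210901

Let u_k denote P(reach 11 before 0 | start at k). Boundary: u_0 = 0, u_11 = 1. Recurrence: u_k = 4/15·u_{k+1} + 11/15·u_{k-1} for 1 ≤ k ≤ 10. Try u_k = A + B·r^k with r = q/p = (11/15)/(4/15) = 11/4. Substitution satisfies the recurrence; boundary conditions give:
  u_k = (1 − r^k) / (1 − r^N) = (1 − (11/4)^9) / (1 − (11/4)^11) = 5388995536/40758210901.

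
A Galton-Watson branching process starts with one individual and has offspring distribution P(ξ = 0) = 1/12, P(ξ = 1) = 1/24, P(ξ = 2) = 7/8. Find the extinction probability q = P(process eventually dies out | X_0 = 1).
q = 2/21

The pgf is f(s) = 1/12 + 1/24·s + 7/8·s². The extinction probability q is the smallest fixed point of f in [0, 1]. Setting s = f(s):
  7/8·s² + (1/24 − 1)·s + 1/12 = 0
  7/8·s² − (1/12 + 7/8)·s + 1/12 = 0
which factors as (s − 1)·(7/8·s − 1/12) = 0, giving roots s = 1 and s = (1/12)/(7/8) = 2/21.
Mean offspring μ = 1/24 + 2·7/8 = 43/24 > 1 (supercritical), so q < 1. The extinction probability is the smaller root: q = (1/12)/(7/8) = 2/21.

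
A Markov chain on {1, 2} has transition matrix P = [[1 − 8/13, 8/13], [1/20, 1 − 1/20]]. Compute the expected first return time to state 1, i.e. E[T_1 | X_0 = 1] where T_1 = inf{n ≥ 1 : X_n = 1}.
E[T_1 | X_0 = 1] = 1/π_1 = 173/13

For an irreducible recurrent Markov chain with stationary distribution π, E[T_i | X_0 = i] = 1/π_i (Kac's formula). Here π_1 = (1/20)/(8/13 + 1/20) = (1/20)/(173/260) = 13/173, so E[T_1 | X_0 = 1] = 1/π_1 = (8/13 + 1/20)/(1/20) = (173/260)/(1/20) = 173/13.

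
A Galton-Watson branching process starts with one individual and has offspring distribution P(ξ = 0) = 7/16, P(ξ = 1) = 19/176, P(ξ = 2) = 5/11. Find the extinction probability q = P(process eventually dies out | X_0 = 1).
q = 77/80

The pgf is f(s) = 7/16 + 19/176·s + 5/11·s². The extinction probability q is the smallest fixed point of f in [0, 1]. Setting s = f(s):
  5/11·s² + (19/176 − 1)·s + 7/16 = 0
  5/11·s² − (7/16 + 5/11)·s + 7/16 = 0
which factors as (s − 1)·(5/11·s − 7/16) = 0, giving roots s = 1 and s = (7/16)/(5/11) = 77/80.
Mean offspring μ = 19/176 + 2·5/11 = 179/176 > 1 (supercritical), so q < 1. The extinction probability is the smaller root: q = (7/16)/(5/11) = 77/80.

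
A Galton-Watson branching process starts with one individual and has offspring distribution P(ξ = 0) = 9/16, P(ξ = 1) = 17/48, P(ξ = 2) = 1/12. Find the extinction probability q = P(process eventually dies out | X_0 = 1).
q = 1

Mean offspring μ = 0·9/16 + 1·17/48 + 2·1/12 = 25/48 ≤ 1. For μ ≤ 1 with offspring not concentrated at 1, the Galton-Watson process goes extinct almost surely, so q = 1.
(Algebraic check: The pgf is f(s) = 9/16 + 17/48·s + 1/12·s². The extinction probability q is the smallest fixed point of f in [0, 1]. Setting s = f(s):
  1/12·s² + (17/48 − 1)·s + 9/16 = 0
  1/12·s² − (9/16 + 1/12)·s + 9/16 = 0
which factors as (s − 1)·(1/12·s − 9/16) = 0, giving roots s = 1 and s = (9/16)/(1/12) = 27/4. Since 27/4 ≥ 1, the smallest root in [0, 1] is s = 1.)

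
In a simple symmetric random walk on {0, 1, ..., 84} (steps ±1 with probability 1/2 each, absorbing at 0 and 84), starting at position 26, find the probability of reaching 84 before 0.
P(hit 84 before 0) = 26/84 = 13/42

Let u_k = P(hit 84 before 0 | start at k). Then u_0 = 0, u_84 = 1, and u_k = u_{k-1}/2 + u_{k+1}/2 for 1 ≤ k ≤ 83. This harmonic recurrence is solved by u_k = k/84, giving u_26 = 26/84 = 13/42.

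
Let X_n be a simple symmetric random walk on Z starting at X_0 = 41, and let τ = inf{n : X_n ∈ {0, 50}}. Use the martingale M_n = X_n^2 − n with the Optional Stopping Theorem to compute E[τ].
E[τ] = 369

M_n = X_n^2 − n is a martingale (since E[X_{n+1}^2 | F_n] = X_n^2 + 1). By OST (τ has finite mean in a bounded region), E[M_τ] = E[M_0] = X_0^2 − 0 = 41^2 = 1681. Also E[M_τ] = E[X_τ^2] − E[τ]. The walk exits at 0 or 50, with P(hit 50 first) = 41/50, so E[X_τ^2] = 50^2 · 41/50 + 0 = 2050. Thus E[τ] = E[X_τ^2] − E[M_τ] = 2050 − 1681 = 369 = 41(50 − 41) = 369.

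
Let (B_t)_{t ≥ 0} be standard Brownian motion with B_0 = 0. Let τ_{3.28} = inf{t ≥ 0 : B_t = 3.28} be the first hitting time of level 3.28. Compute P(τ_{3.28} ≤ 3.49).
P(τ_{3.28} ≤ 3.49) = 2(1 − Φ(3.28/√3.49)) = 2(1 − Φ(1.7557)) ≈ 0.0791

By the reflection principle for standard BM, P(τ_b ≤ t) = 2 · P(B_t ≥ b). Since B_t ~ N(0, t), P(B_t ≥ 3.28) = 1 − Φ(3.28/√t) = 1 − Φ(3.28/√3.49) = 1 − Φ(1.7557) ≈ 0.03957. Doubling: P(τ_{3.28} ≤ 3.49) ≈ 2 · 0.03957 = 0.07914 ≈ 0.0791.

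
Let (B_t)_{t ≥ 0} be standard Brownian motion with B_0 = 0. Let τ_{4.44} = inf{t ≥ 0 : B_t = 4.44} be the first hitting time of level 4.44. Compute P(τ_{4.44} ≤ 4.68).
P(τ_{4.44} ≤ 4.68) = 2(1 − Φ(4.44/√4.68)) = 2(1 − Φ(2.0524)) ≈ 0.0401

By the reflection principle for standard BM, P(τ_b ≤ t) = 2 · P(B_t ≥ b). Since B_t ~ N(0, t), P(B_t ≥ 4.44) = 1 − Φ(4.44/√t) = 1 − Φ(4.44/√4.68) = 1 − Φ(2.0524) ≈ 0.02007. Doubling: P(τ_{4.44} ≤ 4.68) ≈ 2 · 0.02007 = 0.04014 ≈ 0.0401.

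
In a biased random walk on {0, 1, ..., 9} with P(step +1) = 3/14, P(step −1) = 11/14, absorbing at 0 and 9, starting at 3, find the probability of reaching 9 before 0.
P(hit 9 before 0) = (1 − (11/3)^3) / (1 − (11/3)^9) = 729/1808227

Let u_k denote P(reach 9 before 0 | start at k). Boundary: u_0 = 0, u_9 = 1. Recurrence: u_k = 3/14·u_{k+1} + 11/14·u_{k-1} for 1 ≤ k ≤ 8. Try u_k = A + B·r^k with r = q/p = (11/14)/(3/14) = 11/3. Substitution satisfies the recurrence; boundary conditions give:
  u_k = (1 − r^k) / (1 − r^N) = (1 − (11/3)^3) / (1 − (11/3)^9) = 729/1808227.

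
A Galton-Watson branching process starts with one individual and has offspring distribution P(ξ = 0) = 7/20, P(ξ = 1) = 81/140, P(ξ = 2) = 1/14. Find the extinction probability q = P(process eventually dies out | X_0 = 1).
q = 1

Mean offspring μ = 0·7/20 + 1·81/140 + 2·1/14 = 101/140 ≤ 1. For μ ≤ 1 with offspring not concentrated at 1, the Galton-Watson process goes extinct almost surely, so q = 1.
(Algebraic check: The pgf is f(s) = 7/20 + 81/140·s + 1/14·s². The extinction probability q is the smallest fixed point of f in [0, 1]. Setting s = f(s):
  1/14·s² + (81/140 − 1)·s + 7/20 = 0
  1/14·s² − (7/20 + 1/14)·s + 7/20 = 0
which factors as (s − 1)·(1/14·s − 7/20) = 0, giving roots s = 1 and s = (7/20)/(1/14) = 49/10. Since 49/10 ≥ 1, the smallest root in [0, 1] is s = 1.)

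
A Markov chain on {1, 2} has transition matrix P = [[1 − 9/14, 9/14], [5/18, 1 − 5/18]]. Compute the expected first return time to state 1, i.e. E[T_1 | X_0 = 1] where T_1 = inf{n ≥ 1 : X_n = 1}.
E[T_1 | X_0 = 1] = 1/π_1 = 116/35

For an irreducible recurrent Markov chain with stationary distribution π, E[T_i | X_0 = i] = 1/π_i (Kac's formula). Here π_1 = (5/18)/(9/14 + 5/18) = (5/18)/(58/63) = 35/116, so E[T_1 | X_0 = 1] = 1/π_1 = (9/14 + 5/18)/(5/18) = (58/63)/(5/18) = 116/35.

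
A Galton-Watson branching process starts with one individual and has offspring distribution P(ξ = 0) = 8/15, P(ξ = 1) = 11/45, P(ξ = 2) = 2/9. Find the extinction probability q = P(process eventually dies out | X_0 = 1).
q = 1

Mean offspring μ = 0·8/15 + 1·11/45 + 2·2/9 = 31/45 ≤ 1. For μ ≤ 1 with offspring not concentrated at 1, the Galton-Watson process goes extinct almost surely, so q = 1.
(Algebraic check: The pgf is f(s) = 8/15 + 11/45·s + 2/9·s². The extinction probability q is the smallest fixed point of f in [0, 1]. Setting s = f(s):
  2/9·s² + (11/45 − 1)·s + 8/15 = 0
  2/9·s² − (8/15 + 2/9)·s + 8/15 = 0
which factors as (s − 1)·(2/9·s − 8/15) = 0, giving roots s = 1 and s = (8/15)/(2/9) = 12/5. Since 12/5 ≥ 1, the smallest root in [0, 1] is s = 1.)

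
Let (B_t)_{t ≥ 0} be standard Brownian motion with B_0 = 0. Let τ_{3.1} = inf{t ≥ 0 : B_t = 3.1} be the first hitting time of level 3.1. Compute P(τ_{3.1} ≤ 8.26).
P(τ_{3.1} ≤ 8.26) = 2(1 − Φ(3.1/√8.26)) = 2(1 − Φ(1.0786)) ≈ 0.2808

By the reflection principle for standard BM, P(τ_b ≤ t) = 2 · P(B_t ≥ b). Since B_t ~ N(0, t), P(B_t ≥ 3.1) = 1 − Φ(3.1/√t) = 1 − Φ(3.1/√8.26) = 1 − Φ(1.0786) ≈ 0.14038. Doubling: P(τ_{3.1} ≤ 8.26) ≈ 2 · 0.14038 = 0.28076 ≈ 0.2808.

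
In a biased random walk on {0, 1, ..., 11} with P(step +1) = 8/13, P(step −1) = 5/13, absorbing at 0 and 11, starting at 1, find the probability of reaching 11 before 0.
P(hit 11 before 0) = (1 − (5/8)^1) / (1 − (5/8)^11) = 1073741824/2847035489

Let u_k denote P(reach 11 before 0 | start at k). Boundary: u_0 = 0, u_11 = 1. Recurrence: u_k = 8/13·u_{k+1} + 5/13·u_{k-1} for 1 ≤ k ≤ 10. Try u_k = A + B·r^k with r = q/p = (5/13)/(8/13) = 5/8. Substitution satisfies the recurrence; boundary conditions give:
  u_k = (1 − r^k) / (1 − r^N) = (1 − (5/8)^1) / (1 − (5/8)^11) = 1073741824/2847035489.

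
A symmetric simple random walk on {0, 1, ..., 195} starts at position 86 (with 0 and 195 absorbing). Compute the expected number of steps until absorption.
E[τ | X_0 = 86] = 9374

Let v_k = E[τ | X_0 = k]. Boundary: v_0 = v_195 = 0. Recurrence: v_k = 1 + (v_{k-1} + v_{k+1})/2 for 1 ≤ k ≤ 194. The particular solution to v_k − (v_{k-1} + v_{k+1})/2 = 1 is v_k = −k^2. Adding homogeneous solution A + B k and matching boundaries gives v_k = k (195 − k). Substituting k = 86: v_86 = 86 · 109 = 9374.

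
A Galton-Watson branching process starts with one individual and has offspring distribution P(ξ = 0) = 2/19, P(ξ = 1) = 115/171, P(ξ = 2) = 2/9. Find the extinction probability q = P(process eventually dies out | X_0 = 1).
q = 9/19

The pgf is f(s) = 2/19 + 115/171·s + 2/9·s². The extinction probability q is the smallest fixed point of f in [0, 1]. Setting s = f(s):
  2/9·s² + (115/171 − 1)·s + 2/19 = 0
  2/9·s² − (2/19 + 2/9)·s + 2/19 = 0
which factors as (s − 1)·(2/9·s − 2/19) = 0, giving roots s = 1 and s = (2/19)/(2/9) = 9/19.
Mean offspring μ = 115/171 + 2·2/9 = 191/171 > 1 (supercritical), so q < 1. The extinction probability is the smaller root: q = (2/19)/(2/9) = 9/19.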